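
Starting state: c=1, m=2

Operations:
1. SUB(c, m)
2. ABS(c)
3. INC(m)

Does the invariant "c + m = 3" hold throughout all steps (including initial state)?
No, violated after step 1

The invariant is violated after step 1.

State at each step:
Initial: c=1, m=2
After step 1: c=-1, m=2
After step 2: c=1, m=2
After step 3: c=1, m=3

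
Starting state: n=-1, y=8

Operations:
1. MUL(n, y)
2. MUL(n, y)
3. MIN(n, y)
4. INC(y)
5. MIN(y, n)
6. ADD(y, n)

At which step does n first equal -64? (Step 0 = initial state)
Step 2

Tracing n:
Initial: n = -1
After step 1: n = -8
After step 2: n = -64 ← first occurrence
After step 3: n = -64
After step 4: n = -64
After step 5: n = -64
After step 6: n = -64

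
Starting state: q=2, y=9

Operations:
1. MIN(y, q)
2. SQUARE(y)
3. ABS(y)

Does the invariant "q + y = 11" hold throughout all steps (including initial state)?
No, violated after step 1

The invariant is violated after step 1.

State at each step:
Initial: q=2, y=9
After step 1: q=2, y=2
After step 2: q=2, y=4
After step 3: q=2, y=4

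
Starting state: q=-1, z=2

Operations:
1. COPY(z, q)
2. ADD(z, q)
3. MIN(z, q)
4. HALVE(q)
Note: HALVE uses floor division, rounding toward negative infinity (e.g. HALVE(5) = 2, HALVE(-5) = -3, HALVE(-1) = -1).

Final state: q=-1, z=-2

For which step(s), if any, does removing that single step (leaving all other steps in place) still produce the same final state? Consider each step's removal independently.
Step(s) 3, 4

Testing removal of each single step:
Without step 1: final = q=-1, z=-1 (different)
Without step 2: final = q=-1, z=-1 (different)
Without step 3: final = q=-1, z=-2 (same)
Without step 4: final = q=-1, z=-2 (same)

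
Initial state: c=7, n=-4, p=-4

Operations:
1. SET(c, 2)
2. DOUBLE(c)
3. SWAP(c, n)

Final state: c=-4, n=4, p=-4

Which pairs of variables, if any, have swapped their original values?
None

Comparing initial and final values:
n: -4 → 4
c: 7 → -4
p: -4 → -4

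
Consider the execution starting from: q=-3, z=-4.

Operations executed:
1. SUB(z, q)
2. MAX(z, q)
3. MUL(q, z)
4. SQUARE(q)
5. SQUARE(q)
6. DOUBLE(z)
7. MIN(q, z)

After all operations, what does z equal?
z = -2

Tracing execution:
Step 1: SUB(z, q) → z = -1
Step 2: MAX(z, q) → z = -1
Step 3: MUL(q, z) → z = -1
Step 4: SQUARE(q) → z = -1
Step 5: SQUARE(q) → z = -1
Step 6: DOUBLE(z) → z = -2
Step 7: MIN(q, z) → z = -2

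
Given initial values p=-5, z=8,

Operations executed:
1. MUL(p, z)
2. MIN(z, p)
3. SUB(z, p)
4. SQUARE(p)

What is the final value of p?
p = 1600

Tracing execution:
Step 1: MUL(p, z) → p = -40
Step 2: MIN(z, p) → p = -40
Step 3: SUB(z, p) → p = -40
Step 4: SQUARE(p) → p = 1600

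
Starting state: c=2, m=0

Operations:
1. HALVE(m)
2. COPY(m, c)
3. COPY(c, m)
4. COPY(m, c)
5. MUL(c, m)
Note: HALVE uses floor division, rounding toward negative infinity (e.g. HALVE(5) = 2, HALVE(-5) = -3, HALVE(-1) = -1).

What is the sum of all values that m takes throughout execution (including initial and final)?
8

Values of m at each step:
Initial: m = 0
After step 1: m = 0
After step 2: m = 2
After step 3: m = 2
After step 4: m = 2
After step 5: m = 2
Sum = 0 + 0 + 2 + 2 + 2 + 2 = 8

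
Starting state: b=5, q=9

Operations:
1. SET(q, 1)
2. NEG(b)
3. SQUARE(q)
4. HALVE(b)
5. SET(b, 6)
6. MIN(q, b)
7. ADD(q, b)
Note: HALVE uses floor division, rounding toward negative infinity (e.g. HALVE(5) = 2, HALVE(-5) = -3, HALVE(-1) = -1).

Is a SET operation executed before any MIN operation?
Yes

First SET: step 1
First MIN: step 6
Since 1 < 6, SET comes first.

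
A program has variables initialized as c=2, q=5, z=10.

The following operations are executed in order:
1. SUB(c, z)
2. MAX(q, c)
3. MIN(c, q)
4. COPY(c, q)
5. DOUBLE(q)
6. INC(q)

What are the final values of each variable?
{c: 5, q: 11, z: 10}

Step-by-step execution:
Initial: c=2, q=5, z=10
After step 1 (SUB(c, z)): c=-8, q=5, z=10
After step 2 (MAX(q, c)): c=-8, q=5, z=10
After step 3 (MIN(c, q)): c=-8, q=5, z=10
After step 4 (COPY(c, q)): c=5, q=5, z=10
After step 5 (DOUBLE(q)): c=5, q=10, z=10
After step 6 (INC(q)): c=5, q=11, z=10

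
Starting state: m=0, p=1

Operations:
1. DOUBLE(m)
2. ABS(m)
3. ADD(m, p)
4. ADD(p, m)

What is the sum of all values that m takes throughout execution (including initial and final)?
2

Values of m at each step:
Initial: m = 0
After step 1: m = 0
After step 2: m = 0
After step 3: m = 1
After step 4: m = 1
Sum = 0 + 0 + 0 + 1 + 1 = 2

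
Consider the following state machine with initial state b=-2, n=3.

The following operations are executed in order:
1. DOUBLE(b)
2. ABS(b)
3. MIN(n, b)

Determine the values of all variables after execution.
{b: 4, n: 3}

Step-by-step execution:
Initial: b=-2, n=3
After step 1 (DOUBLE(b)): b=-4, n=3
After step 2 (ABS(b)): b=4, n=3
After step 3 (MIN(n, b)): b=4, n=3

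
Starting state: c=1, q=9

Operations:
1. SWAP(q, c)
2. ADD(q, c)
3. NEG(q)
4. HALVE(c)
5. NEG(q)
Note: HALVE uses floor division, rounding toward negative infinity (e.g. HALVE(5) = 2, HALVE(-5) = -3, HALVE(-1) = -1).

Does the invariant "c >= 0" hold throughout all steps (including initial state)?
Yes

The invariant holds at every step.

State at each step:
Initial: c=1, q=9
After step 1: c=9, q=1
After step 2: c=9, q=10
After step 3: c=9, q=-10
After step 4: c=4, q=-10
After step 5: c=4, q=10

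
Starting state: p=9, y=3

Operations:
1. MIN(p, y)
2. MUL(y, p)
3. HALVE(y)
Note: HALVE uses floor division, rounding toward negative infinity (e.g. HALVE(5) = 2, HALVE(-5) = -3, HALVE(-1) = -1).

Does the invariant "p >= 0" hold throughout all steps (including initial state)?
Yes

The invariant holds at every step.

State at each step:
Initial: p=9, y=3
After step 1: p=3, y=3
After step 2: p=3, y=9
After step 3: p=3, y=4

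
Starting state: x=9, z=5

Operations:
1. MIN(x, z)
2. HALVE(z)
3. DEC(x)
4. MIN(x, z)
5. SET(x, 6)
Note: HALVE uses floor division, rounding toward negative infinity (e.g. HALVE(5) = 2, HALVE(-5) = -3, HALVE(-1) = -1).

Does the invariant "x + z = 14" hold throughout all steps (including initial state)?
No, violated after step 1

The invariant is violated after step 1.

State at each step:
Initial: x=9, z=5
After step 1: x=5, z=5
After step 2: x=5, z=2
After step 3: x=4, z=2
After step 4: x=2, z=2
After step 5: x=6, z=2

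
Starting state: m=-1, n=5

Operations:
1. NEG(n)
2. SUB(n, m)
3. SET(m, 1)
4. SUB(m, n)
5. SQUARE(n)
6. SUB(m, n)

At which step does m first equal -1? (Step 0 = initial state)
Step 0

Tracing m:
Initial: m = -1 ← first occurrence
After step 1: m = -1
After step 2: m = -1
After step 3: m = 1
After step 4: m = 5
After step 5: m = 5
After step 6: m = -11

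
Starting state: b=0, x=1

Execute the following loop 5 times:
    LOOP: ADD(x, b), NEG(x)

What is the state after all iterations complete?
b=0, x=-1

Iteration trace:
Start: b=0, x=1
After iteration 1: b=0, x=-1
After iteration 2: b=0, x=1
After iteration 3: b=0, x=-1
After iteration 4: b=0, x=1
After iteration 5: b=0, x=-1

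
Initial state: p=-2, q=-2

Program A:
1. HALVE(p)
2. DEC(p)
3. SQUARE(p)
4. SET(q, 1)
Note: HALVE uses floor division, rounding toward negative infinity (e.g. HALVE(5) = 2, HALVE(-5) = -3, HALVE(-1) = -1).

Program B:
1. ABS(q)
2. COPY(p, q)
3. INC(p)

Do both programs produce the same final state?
No

Program A final state: p=4, q=1
Program B final state: p=3, q=2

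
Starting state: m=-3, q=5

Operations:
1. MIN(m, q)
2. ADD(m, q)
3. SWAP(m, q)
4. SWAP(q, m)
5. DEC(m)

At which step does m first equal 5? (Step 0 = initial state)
Step 3

Tracing m:
Initial: m = -3
After step 1: m = -3
After step 2: m = 2
After step 3: m = 5 ← first occurrence
After step 4: m = 2
After step 5: m = 1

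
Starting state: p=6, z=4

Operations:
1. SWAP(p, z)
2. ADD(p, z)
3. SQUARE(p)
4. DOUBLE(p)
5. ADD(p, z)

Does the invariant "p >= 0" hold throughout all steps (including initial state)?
Yes

The invariant holds at every step.

State at each step:
Initial: p=6, z=4
After step 1: p=4, z=6
After step 2: p=10, z=6
After step 3: p=100, z=6
After step 4: p=200, z=6
After step 5: p=206, z=6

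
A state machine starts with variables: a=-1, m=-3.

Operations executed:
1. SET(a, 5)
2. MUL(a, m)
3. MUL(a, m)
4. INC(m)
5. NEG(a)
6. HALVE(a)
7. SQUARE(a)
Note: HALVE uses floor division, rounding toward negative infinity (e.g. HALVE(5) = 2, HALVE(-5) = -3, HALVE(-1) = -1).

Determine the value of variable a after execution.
a = 529

Tracing execution:
Step 1: SET(a, 5) → a = 5
Step 2: MUL(a, m) → a = -15
Step 3: MUL(a, m) → a = 45
Step 4: INC(m) → a = 45
Step 5: NEG(a) → a = -45
Step 6: HALVE(a) → a = -23
Step 7: SQUARE(a) → a = 529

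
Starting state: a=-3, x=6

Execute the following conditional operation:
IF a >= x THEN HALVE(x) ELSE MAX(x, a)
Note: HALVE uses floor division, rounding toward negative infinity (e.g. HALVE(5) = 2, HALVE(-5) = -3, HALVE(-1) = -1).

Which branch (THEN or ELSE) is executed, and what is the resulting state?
Branch: ELSE, Final state: a=-3, x=6

Evaluating condition: a >= x
a = -3, x = 6
Condition is False, so ELSE branch executes
After MAX(x, a): a=-3, x=6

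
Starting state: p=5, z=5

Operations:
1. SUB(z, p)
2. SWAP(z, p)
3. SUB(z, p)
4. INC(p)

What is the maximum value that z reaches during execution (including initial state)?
5

Values of z at each step:
Initial: z = 5 ← maximum
After step 1: z = 0
After step 2: z = 5
After step 3: z = 5
After step 4: z = 5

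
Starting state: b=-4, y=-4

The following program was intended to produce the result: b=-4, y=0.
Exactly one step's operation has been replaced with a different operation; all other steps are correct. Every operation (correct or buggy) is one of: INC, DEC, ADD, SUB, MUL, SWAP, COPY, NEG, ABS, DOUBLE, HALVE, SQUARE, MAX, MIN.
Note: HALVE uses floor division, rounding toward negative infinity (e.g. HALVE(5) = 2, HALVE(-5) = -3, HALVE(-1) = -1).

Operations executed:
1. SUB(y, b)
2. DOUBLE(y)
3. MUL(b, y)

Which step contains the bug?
Step 3

Trace with buggy code:
Initial: b=-4, y=-4
After step 1: b=-4, y=0
After step 2: b=-4, y=0
After step 3: b=0, y=0
Actual final b=0, y=0 ≠ expected b=-4, y=0.
Step 3 is the only position where a single-operation replacement can produce the expected result.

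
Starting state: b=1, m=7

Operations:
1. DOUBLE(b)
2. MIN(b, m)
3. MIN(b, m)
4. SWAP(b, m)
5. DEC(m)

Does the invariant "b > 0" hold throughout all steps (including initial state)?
Yes

The invariant holds at every step.

State at each step:
Initial: b=1, m=7
After step 1: b=2, m=7
After step 2: b=2, m=7
After step 3: b=2, m=7
After step 4: b=7, m=2
After step 5: b=7, m=1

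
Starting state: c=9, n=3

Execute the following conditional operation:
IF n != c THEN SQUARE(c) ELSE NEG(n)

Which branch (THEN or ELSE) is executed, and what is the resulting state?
Branch: THEN, Final state: c=81, n=3

Evaluating condition: n != c
n = 3, c = 9
Condition is True, so THEN branch executes
After SQUARE(c): c=81, n=3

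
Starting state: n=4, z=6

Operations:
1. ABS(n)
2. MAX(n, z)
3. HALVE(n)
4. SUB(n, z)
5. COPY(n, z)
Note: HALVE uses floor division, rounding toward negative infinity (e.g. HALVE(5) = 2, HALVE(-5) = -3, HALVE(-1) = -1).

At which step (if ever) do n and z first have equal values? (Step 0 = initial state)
Step 2

n and z first become equal after step 2.

Comparing values at each step:
Initial: n=4, z=6
After step 1: n=4, z=6
After step 2: n=6, z=6 ← equal!
After step 3: n=3, z=6
After step 4: n=-3, z=6
After step 5: n=6, z=6 ← equal!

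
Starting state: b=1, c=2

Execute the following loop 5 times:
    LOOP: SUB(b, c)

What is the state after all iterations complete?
b=-9, c=2

Iteration trace:
Start: b=1, c=2
After iteration 1: b=-1, c=2
After iteration 2: b=-3, c=2
After iteration 3: b=-5, c=2
After iteration 4: b=-7, c=2
After iteration 5: b=-9, c=2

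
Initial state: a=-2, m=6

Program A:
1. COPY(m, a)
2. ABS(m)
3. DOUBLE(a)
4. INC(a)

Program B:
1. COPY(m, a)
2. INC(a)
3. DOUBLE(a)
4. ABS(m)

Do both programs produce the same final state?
No

Program A final state: a=-3, m=2
Program B final state: a=-2, m=2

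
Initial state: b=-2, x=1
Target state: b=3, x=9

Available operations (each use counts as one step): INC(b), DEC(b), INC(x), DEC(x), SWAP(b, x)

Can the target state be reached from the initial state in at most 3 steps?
No

The target state cannot be reached within 3 steps.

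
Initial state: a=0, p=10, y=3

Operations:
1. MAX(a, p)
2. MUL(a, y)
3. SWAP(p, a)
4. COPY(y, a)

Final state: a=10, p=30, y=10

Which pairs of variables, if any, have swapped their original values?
None

Comparing initial and final values:
a: 0 → 10
p: 10 → 30
y: 3 → 10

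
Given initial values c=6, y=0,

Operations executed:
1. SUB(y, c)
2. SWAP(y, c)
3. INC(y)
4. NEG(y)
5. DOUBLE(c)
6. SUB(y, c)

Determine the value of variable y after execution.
y = 5

Tracing execution:
Step 1: SUB(y, c) → y = -6
Step 2: SWAP(y, c) → y = 6
Step 3: INC(y) → y = 7
Step 4: NEG(y) → y = -7
Step 5: DOUBLE(c) → y = -7
Step 6: SUB(y, c) → y = 5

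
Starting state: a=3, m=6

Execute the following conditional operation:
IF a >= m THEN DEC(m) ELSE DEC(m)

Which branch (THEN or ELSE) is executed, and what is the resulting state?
Branch: ELSE, Final state: a=3, m=5

Evaluating condition: a >= m
a = 3, m = 6
Condition is False, so ELSE branch executes
After DEC(m): a=3, m=5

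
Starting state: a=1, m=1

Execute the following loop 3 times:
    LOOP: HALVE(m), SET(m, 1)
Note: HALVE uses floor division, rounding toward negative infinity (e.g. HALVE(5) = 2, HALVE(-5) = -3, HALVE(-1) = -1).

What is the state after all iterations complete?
a=1, m=1

Iteration trace:
Start: a=1, m=1
After iteration 1: a=1, m=1
After iteration 2: a=1, m=1
After iteration 3: a=1, m=1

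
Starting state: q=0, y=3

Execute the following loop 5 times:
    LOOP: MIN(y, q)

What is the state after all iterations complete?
q=0, y=0

Iteration trace:
Start: q=0, y=3
After iteration 1: q=0, y=0
After iteration 2: q=0, y=0
After iteration 3: q=0, y=0
After iteration 4: q=0, y=0
After iteration 5: q=0, y=0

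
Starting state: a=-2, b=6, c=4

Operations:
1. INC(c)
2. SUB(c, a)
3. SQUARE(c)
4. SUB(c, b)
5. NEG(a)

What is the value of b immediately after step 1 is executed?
b = 6

Tracing b through execution:
Initial: b = 6
After step 1 (INC(c)): b = 6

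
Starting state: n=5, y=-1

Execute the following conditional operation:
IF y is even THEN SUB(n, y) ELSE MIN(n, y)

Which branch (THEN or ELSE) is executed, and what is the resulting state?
Branch: ELSE, Final state: n=-1, y=-1

Evaluating condition: y is even
Condition is False, so ELSE branch executes
After MIN(n, y): n=-1, y=-1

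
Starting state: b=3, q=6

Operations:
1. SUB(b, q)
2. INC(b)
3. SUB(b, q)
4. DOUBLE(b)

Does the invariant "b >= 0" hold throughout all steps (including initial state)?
No, violated after step 1

The invariant is violated after step 1.

State at each step:
Initial: b=3, q=6
After step 1: b=-3, q=6
After step 2: b=-2, q=6
After step 3: b=-8, q=6
After step 4: b=-16, q=6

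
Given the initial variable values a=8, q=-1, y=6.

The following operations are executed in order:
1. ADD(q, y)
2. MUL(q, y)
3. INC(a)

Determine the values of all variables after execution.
{a: 9, q: 30, y: 6}

Step-by-step execution:
Initial: a=8, q=-1, y=6
After step 1 (ADD(q, y)): a=8, q=5, y=6
After step 2 (MUL(q, y)): a=8, q=30, y=6
After step 3 (INC(a)): a=9, q=30, y=6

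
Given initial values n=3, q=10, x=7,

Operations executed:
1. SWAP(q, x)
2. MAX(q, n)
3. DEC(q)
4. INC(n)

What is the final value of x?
x = 10

Tracing execution:
Step 1: SWAP(q, x) → x = 10
Step 2: MAX(q, n) → x = 10
Step 3: DEC(q) → x = 10
Step 4: INC(n) → x = 10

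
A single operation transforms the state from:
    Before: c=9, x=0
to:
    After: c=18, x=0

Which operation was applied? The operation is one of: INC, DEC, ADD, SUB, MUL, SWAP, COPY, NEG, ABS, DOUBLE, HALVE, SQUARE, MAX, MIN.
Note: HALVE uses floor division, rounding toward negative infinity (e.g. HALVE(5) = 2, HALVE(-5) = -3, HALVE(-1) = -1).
DOUBLE(c)

Analyzing the change:
Before: c=9, x=0
After: c=18, x=0
Variable c changed from 9 to 18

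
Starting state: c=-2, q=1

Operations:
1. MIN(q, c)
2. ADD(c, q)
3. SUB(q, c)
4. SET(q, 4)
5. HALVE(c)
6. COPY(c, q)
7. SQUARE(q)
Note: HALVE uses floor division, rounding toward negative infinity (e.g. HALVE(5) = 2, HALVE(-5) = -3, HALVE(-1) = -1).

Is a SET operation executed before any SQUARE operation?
Yes

First SET: step 4
First SQUARE: step 7
Since 4 < 7, SET comes first.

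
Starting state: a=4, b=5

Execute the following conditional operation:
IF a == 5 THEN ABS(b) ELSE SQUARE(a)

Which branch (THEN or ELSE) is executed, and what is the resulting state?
Branch: ELSE, Final state: a=16, b=5

Evaluating condition: a == 5
a = 4
Condition is False, so ELSE branch executes
After SQUARE(a): a=16, b=5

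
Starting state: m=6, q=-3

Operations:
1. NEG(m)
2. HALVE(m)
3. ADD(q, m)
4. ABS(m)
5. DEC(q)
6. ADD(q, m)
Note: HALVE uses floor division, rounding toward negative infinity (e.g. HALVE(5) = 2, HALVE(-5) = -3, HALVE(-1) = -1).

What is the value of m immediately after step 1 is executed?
m = -6

Tracing m through execution:
Initial: m = 6
After step 1 (NEG(m)): m = -6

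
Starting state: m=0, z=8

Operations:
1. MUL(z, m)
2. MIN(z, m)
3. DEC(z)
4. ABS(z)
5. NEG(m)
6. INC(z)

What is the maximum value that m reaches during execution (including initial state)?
0

Values of m at each step:
Initial: m = 0 ← maximum
After step 1: m = 0
After step 2: m = 0
After step 3: m = 0
After step 4: m = 0
After step 5: m = 0
After step 6: m = 0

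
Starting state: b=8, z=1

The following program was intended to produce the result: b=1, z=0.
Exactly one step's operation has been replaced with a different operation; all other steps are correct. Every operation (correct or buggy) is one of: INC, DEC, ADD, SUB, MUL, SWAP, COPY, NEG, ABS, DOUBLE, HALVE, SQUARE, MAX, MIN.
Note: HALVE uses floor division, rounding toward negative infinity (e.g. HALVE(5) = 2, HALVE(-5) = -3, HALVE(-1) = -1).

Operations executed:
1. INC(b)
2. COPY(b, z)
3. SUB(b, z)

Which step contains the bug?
Step 3

Trace with buggy code:
Initial: b=8, z=1
After step 1: b=9, z=1
After step 2: b=1, z=1
After step 3: b=0, z=1
Actual final b=0, z=1 ≠ expected b=1, z=0.
Step 3 is the only position where a single-operation replacement can produce the expected result.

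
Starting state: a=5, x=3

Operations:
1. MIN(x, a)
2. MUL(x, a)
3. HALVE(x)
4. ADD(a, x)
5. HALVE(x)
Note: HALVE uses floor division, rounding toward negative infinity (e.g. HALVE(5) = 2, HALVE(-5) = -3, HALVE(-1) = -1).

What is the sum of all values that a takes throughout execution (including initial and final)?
44

Values of a at each step:
Initial: a = 5
After step 1: a = 5
After step 2: a = 5
After step 3: a = 5
After step 4: a = 12
After step 5: a = 12
Sum = 5 + 5 + 5 + 5 + 12 + 12 = 44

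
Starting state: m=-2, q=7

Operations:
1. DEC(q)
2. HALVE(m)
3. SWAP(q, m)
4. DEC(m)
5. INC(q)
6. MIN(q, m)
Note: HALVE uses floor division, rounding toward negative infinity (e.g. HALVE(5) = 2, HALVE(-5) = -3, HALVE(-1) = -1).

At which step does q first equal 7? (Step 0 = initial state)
Step 0

Tracing q:
Initial: q = 7 ← first occurrence
After step 1: q = 6
After step 2: q = 6
After step 3: q = -1
After step 4: q = -1
After step 5: q = 0
After step 6: q = 0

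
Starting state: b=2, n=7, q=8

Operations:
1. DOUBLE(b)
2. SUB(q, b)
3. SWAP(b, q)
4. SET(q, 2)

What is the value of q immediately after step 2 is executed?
q = 4

Tracing q through execution:
Initial: q = 8
After step 1 (DOUBLE(b)): q = 8
After step 2 (SUB(q, b)): q = 4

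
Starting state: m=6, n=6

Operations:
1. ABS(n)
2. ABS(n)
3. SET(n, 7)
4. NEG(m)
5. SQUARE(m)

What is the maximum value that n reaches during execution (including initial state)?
7

Values of n at each step:
Initial: n = 6
After step 1: n = 6
After step 2: n = 6
After step 3: n = 7 ← maximum
After step 4: n = 7
After step 5: n = 7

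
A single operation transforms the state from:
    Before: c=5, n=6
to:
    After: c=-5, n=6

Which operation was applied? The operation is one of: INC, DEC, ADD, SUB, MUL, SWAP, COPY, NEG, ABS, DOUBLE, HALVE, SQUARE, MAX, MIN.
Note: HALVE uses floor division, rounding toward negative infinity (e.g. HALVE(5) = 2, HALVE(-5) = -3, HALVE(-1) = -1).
NEG(c)

Analyzing the change:
Before: c=5, n=6
After: c=-5, n=6
Variable c changed from 5 to -5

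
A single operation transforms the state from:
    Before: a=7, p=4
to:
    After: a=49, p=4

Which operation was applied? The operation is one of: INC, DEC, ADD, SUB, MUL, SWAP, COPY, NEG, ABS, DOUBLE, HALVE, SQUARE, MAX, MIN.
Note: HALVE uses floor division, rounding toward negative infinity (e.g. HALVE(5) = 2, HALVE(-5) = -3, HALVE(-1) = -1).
SQUARE(a)

Analyzing the change:
Before: a=7, p=4
After: a=49, p=4
Variable a changed from 7 to 49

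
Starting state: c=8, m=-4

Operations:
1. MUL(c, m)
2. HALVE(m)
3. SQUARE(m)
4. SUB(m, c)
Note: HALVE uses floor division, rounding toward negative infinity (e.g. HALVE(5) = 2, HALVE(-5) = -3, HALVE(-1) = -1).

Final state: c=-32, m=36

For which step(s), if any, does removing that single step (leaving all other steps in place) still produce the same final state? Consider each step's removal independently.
None - removing any single step changes the final result

Testing removal of each single step:
Without step 1: final = c=8, m=-4 (different)
Without step 2: final = c=-32, m=48 (different)
Without step 3: final = c=-32, m=30 (different)
Without step 4: final = c=-32, m=4 (different)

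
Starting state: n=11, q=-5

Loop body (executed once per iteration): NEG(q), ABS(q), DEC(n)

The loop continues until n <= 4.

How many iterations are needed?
7

Tracing iterations:
Initial: n=11, q=-5
After iteration 1: n=10, q=5
After iteration 2: n=9, q=5
After iteration 3: n=8, q=5
After iteration 4: n=7, q=5
After iteration 5: n=6, q=5
After iteration 6: n=5, q=5
After iteration 7: n=4, q=5
n <= 4 now holds, so the loop exits after 7 iterations.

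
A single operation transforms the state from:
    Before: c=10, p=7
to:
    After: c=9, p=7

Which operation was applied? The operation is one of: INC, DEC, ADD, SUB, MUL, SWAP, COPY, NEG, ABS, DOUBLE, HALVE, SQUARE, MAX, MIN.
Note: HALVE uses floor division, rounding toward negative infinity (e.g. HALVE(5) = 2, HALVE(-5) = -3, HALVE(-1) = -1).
DEC(c)

Analyzing the change:
Before: c=10, p=7
After: c=9, p=7
Variable c changed from 10 to 9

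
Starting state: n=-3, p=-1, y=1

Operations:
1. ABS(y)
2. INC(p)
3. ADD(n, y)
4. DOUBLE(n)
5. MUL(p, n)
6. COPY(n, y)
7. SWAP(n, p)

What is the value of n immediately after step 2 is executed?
n = -3

Tracing n through execution:
Initial: n = -3
After step 1 (ABS(y)): n = -3
After step 2 (INC(p)): n = -3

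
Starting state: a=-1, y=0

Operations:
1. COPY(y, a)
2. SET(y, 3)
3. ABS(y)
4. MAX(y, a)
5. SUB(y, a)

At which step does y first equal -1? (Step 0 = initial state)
Step 1

Tracing y:
Initial: y = 0
After step 1: y = -1 ← first occurrence
After step 2: y = 3
After step 3: y = 3
After step 4: y = 3
After step 5: y = 4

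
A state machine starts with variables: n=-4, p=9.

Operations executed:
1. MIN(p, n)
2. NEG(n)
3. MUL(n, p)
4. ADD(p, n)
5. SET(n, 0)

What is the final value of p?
p = -20

Tracing execution:
Step 1: MIN(p, n) → p = -4
Step 2: NEG(n) → p = -4
Step 3: MUL(n, p) → p = -4
Step 4: ADD(p, n) → p = -20
Step 5: SET(n, 0) → p = -20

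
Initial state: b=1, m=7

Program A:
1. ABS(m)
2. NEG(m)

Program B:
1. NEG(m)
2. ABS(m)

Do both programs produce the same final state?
No

Program A final state: b=1, m=-7
Program B final state: b=1, m=7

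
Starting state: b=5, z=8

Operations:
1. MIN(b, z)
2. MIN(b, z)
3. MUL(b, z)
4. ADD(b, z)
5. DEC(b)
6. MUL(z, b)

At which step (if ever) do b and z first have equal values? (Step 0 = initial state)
Never

b and z never become equal during execution.

Comparing values at each step:
Initial: b=5, z=8
After step 1: b=5, z=8
After step 2: b=5, z=8
After step 3: b=40, z=8
After step 4: b=48, z=8
After step 5: b=47, z=8
After step 6: b=47, z=376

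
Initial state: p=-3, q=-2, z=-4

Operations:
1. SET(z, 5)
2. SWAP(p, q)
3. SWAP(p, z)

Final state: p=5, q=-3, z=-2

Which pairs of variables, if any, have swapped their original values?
None

Comparing initial and final values:
z: -4 → -2
q: -2 → -3
p: -3 → 5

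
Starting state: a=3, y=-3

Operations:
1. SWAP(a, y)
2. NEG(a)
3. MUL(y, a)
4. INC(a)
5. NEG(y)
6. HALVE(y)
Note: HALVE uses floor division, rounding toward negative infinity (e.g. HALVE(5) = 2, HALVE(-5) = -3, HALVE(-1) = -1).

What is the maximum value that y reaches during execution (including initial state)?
9

Values of y at each step:
Initial: y = -3
After step 1: y = 3
After step 2: y = 3
After step 3: y = 9 ← maximum
After step 4: y = 9
After step 5: y = -9
After step 6: y = -5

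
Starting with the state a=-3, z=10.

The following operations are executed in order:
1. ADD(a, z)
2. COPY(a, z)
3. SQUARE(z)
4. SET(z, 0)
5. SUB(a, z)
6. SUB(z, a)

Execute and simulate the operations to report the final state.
{a: 10, z: -10}

Step-by-step execution:
Initial: a=-3, z=10
After step 1 (ADD(a, z)): a=7, z=10
After step 2 (COPY(a, z)): a=10, z=10
After step 3 (SQUARE(z)): a=10, z=100
After step 4 (SET(z, 0)): a=10, z=0
After step 5 (SUB(a, z)): a=10, z=0
After step 6 (SUB(z, a)): a=10, z=-10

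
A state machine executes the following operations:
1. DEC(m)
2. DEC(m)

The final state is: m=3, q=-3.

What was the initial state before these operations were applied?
m=5, q=-3

Working backwards:
Final state: m=3, q=-3
Before step 2 (DEC(m)): m=4, q=-3
Before step 1 (DEC(m)): m=5, q=-3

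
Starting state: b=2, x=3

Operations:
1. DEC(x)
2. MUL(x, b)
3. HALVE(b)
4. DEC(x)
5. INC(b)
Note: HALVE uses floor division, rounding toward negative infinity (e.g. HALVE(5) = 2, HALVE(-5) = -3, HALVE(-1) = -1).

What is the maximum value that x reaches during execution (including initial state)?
4

Values of x at each step:
Initial: x = 3
After step 1: x = 2
After step 2: x = 4 ← maximum
After step 3: x = 4
After step 4: x = 3
After step 5: x = 3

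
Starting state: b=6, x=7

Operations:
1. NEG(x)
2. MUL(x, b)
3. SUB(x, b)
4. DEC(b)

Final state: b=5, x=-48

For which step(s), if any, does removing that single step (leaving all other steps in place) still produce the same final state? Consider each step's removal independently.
None - removing any single step changes the final result

Testing removal of each single step:
Without step 1: final = b=5, x=36 (different)
Without step 2: final = b=5, x=-13 (different)
Without step 3: final = b=5, x=-42 (different)
Without step 4: final = b=6, x=-48 (different)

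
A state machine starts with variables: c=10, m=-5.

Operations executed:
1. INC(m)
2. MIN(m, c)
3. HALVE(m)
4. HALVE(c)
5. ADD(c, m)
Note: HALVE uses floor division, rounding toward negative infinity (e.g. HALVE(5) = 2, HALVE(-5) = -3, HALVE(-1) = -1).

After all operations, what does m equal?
m = -2

Tracing execution:
Step 1: INC(m) → m = -4
Step 2: MIN(m, c) → m = -4
Step 3: HALVE(m) → m = -2
Step 4: HALVE(c) → m = -2
Step 5: ADD(c, m) → m = -2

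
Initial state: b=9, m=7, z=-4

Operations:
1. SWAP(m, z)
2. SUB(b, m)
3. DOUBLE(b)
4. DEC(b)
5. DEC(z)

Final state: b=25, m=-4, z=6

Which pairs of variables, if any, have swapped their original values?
None

Comparing initial and final values:
m: 7 → -4
b: 9 → 25
z: -4 → 6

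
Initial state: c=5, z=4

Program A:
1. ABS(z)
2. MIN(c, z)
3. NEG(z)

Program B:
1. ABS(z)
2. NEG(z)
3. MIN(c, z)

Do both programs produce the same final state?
No

Program A final state: c=4, z=-4
Program B final state: c=-4, z=-4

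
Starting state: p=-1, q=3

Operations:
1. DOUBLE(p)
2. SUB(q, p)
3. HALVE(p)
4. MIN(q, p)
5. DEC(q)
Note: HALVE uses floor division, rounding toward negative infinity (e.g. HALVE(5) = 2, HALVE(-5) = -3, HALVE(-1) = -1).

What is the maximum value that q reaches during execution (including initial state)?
5

Values of q at each step:
Initial: q = 3
After step 1: q = 3
After step 2: q = 5 ← maximum
After step 3: q = 5
After step 4: q = -1
After step 5: q = -2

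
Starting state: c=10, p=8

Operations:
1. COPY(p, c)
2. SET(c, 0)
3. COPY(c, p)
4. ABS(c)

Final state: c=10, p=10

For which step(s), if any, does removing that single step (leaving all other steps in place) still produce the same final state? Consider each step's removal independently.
Step(s) 2, 4

Testing removal of each single step:
Without step 1: final = c=8, p=8 (different)
Without step 2: final = c=10, p=10 (same)
Without step 3: final = c=0, p=10 (different)
Without step 4: final = c=10, p=10 (same)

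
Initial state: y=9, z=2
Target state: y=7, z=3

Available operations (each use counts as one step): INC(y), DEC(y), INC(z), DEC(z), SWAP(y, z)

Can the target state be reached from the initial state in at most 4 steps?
Yes

Path (3 steps): DEC(y) → DEC(y) → INC(z)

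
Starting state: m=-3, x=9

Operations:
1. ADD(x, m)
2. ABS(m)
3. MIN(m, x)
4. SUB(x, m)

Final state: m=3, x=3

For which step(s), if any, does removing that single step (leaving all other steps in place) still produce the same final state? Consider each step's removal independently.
Step(s) 3

Testing removal of each single step:
Without step 1: final = m=3, x=6 (different)
Without step 2: final = m=-3, x=9 (different)
Without step 3: final = m=3, x=3 (same)
Without step 4: final = m=3, x=6 (different)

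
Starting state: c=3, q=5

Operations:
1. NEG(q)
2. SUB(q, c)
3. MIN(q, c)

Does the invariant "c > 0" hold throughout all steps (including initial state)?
Yes

The invariant holds at every step.

State at each step:
Initial: c=3, q=5
After step 1: c=3, q=-5
After step 2: c=3, q=-8
After step 3: c=3, q=-8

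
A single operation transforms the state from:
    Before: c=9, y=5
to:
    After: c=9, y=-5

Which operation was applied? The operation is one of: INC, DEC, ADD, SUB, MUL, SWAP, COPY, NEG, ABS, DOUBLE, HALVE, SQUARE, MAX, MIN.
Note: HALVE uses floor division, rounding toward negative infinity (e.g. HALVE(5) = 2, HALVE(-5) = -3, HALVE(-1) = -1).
NEG(y)

Analyzing the change:
Before: c=9, y=5
After: c=9, y=-5
Variable y changed from 5 to -5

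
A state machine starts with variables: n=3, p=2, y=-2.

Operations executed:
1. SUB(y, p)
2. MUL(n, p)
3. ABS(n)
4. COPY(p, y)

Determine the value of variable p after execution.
p = -4

Tracing execution:
Step 1: SUB(y, p) → p = 2
Step 2: MUL(n, p) → p = 2
Step 3: ABS(n) → p = 2
Step 4: COPY(p, y) → p = -4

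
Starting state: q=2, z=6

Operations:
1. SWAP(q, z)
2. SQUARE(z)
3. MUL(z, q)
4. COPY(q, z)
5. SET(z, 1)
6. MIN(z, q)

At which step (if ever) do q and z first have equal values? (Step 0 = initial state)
Step 4

q and z first become equal after step 4.

Comparing values at each step:
Initial: q=2, z=6
After step 1: q=6, z=2
After step 2: q=6, z=4
After step 3: q=6, z=24
After step 4: q=24, z=24 ← equal!
After step 5: q=24, z=1
After step 6: q=24, z=1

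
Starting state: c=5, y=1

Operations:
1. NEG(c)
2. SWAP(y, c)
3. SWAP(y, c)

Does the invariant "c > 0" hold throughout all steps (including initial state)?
No, violated after step 1

The invariant is violated after step 1.

State at each step:
Initial: c=5, y=1
After step 1: c=-5, y=1
After step 2: c=1, y=-5
After step 3: c=-5, y=1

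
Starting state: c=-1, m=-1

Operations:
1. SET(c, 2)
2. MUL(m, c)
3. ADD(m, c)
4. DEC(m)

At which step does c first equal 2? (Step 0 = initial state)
Step 1

Tracing c:
Initial: c = -1
After step 1: c = 2 ← first occurrence
After step 2: c = 2
After step 3: c = 2
After step 4: c = 2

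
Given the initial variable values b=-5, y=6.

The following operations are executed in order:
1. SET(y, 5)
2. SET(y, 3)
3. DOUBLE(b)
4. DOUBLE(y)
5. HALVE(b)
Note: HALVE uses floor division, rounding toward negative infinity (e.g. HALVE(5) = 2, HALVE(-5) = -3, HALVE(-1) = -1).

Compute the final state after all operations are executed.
{b: -5, y: 6}

Step-by-step execution:
Initial: b=-5, y=6
After step 1 (SET(y, 5)): b=-5, y=5
After step 2 (SET(y, 3)): b=-5, y=3
After step 3 (DOUBLE(b)): b=-10, y=3
After step 4 (DOUBLE(y)): b=-10, y=6
After step 5 (HALVE(b)): b=-5, y=6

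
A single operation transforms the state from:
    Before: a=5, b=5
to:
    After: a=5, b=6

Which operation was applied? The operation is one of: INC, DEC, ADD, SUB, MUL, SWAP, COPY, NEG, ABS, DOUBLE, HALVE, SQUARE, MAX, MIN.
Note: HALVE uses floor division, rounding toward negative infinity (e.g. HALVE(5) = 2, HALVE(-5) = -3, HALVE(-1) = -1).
INC(b)

Analyzing the change:
Before: a=5, b=5
After: a=5, b=6
Variable b changed from 5 to 6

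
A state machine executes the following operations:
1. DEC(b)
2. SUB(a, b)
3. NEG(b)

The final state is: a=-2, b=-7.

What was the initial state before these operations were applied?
a=5, b=8

Working backwards:
Final state: a=-2, b=-7
Before step 3 (NEG(b)): a=-2, b=7
Before step 2 (SUB(a, b)): a=5, b=7
Before step 1 (DEC(b)): a=5, b=8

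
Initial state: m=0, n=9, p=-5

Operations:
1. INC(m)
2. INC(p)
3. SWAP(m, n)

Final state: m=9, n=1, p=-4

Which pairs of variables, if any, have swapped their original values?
None

Comparing initial and final values:
n: 9 → 1
p: -5 → -4
m: 0 → 9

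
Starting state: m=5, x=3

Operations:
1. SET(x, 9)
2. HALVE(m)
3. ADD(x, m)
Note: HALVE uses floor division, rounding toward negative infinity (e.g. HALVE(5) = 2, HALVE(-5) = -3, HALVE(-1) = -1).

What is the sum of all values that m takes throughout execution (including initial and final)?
14

Values of m at each step:
Initial: m = 5
After step 1: m = 5
After step 2: m = 2
After step 3: m = 2
Sum = 5 + 5 + 2 + 2 = 14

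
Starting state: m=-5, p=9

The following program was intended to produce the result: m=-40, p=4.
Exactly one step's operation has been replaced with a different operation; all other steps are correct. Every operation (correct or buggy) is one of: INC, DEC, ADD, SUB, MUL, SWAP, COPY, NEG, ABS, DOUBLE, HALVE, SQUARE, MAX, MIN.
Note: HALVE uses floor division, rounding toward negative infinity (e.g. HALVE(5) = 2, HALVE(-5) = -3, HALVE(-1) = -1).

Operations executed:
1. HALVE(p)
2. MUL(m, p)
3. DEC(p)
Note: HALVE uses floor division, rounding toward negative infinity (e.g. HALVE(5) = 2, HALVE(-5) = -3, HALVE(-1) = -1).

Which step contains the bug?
Step 3

Trace with buggy code:
Initial: m=-5, p=9
After step 1: m=-5, p=4
After step 2: m=-20, p=4
After step 3: m=-20, p=3
Actual final m=-20, p=3 ≠ expected m=-40, p=4.
Step 3 is the only position where a single-operation replacement can produce the expected result.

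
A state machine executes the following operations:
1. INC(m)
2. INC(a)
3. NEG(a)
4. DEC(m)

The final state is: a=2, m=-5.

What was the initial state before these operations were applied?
a=-3, m=-5

Working backwards:
Final state: a=2, m=-5
Before step 4 (DEC(m)): a=2, m=-4
Before step 3 (NEG(a)): a=-2, m=-4
Before step 2 (INC(a)): a=-3, m=-4
Before step 1 (INC(m)): a=-3, m=-5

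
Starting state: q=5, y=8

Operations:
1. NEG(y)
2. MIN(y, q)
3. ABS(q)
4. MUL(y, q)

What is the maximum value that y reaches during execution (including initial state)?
8

Values of y at each step:
Initial: y = 8 ← maximum
After step 1: y = -8
After step 2: y = -8
After step 3: y = -8
After step 4: y = -40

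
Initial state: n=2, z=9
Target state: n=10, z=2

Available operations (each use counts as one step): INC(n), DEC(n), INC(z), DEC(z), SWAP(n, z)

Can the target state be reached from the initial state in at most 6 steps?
Yes

Path (2 steps): INC(z) → SWAP(n, z)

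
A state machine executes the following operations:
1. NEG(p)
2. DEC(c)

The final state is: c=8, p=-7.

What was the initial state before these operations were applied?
c=9, p=7

Working backwards:
Final state: c=8, p=-7
Before step 2 (DEC(c)): c=9, p=-7
Before step 1 (NEG(p)): c=9, p=7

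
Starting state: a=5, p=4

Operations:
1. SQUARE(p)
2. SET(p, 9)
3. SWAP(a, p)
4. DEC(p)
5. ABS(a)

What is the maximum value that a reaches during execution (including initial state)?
9

Values of a at each step:
Initial: a = 5
After step 1: a = 5
After step 2: a = 5
After step 3: a = 9 ← maximum
After step 4: a = 9
After step 5: a = 9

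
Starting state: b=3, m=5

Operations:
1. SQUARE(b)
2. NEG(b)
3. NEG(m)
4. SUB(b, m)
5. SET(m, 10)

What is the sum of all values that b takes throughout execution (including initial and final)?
-14

Values of b at each step:
Initial: b = 3
After step 1: b = 9
After step 2: b = -9
After step 3: b = -9
After step 4: b = -4
After step 5: b = -4
Sum = 3 + 9 + -9 + -9 + -4 + -4 = -14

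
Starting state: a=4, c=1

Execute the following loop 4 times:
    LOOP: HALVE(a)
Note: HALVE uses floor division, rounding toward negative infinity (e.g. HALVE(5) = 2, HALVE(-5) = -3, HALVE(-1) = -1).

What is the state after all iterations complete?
a=0, c=1

Iteration trace:
Start: a=4, c=1
After iteration 1: a=2, c=1
After iteration 2: a=1, c=1
After iteration 3: a=0, c=1
After iteration 4: a=0, c=1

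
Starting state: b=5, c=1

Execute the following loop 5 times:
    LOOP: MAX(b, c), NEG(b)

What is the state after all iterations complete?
b=-1, c=1

Iteration trace:
Start: b=5, c=1
After iteration 1: b=-5, c=1
After iteration 2: b=-1, c=1
After iteration 3: b=-1, c=1
After iteration 4: b=-1, c=1
After iteration 5: b=-1, c=1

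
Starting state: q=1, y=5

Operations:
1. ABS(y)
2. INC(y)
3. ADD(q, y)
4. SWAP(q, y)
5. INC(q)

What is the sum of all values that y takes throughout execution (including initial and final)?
36

Values of y at each step:
Initial: y = 5
After step 1: y = 5
After step 2: y = 6
After step 3: y = 6
After step 4: y = 7
After step 5: y = 7
Sum = 5 + 5 + 6 + 6 + 7 + 7 = 36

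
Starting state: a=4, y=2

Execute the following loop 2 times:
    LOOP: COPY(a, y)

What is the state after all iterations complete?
a=2, y=2

Iteration trace:
Start: a=4, y=2
After iteration 1: a=2, y=2
After iteration 2: a=2, y=2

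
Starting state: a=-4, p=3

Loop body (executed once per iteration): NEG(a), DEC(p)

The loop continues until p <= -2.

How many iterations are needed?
5

Tracing iterations:
Initial: a=-4, p=3
After iteration 1: a=4, p=2
After iteration 2: a=-4, p=1
After iteration 3: a=4, p=0
After iteration 4: a=-4, p=-1
After iteration 5: a=4, p=-2
p <= -2 now holds, so the loop exits after 5 iterations.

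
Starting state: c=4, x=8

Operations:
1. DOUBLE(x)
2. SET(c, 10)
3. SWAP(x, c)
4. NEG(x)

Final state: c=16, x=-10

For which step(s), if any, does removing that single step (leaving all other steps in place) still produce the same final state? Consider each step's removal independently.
None - removing any single step changes the final result

Testing removal of each single step:
Without step 1: final = c=8, x=-10 (different)
Without step 2: final = c=16, x=-4 (different)
Without step 3: final = c=10, x=-16 (different)
Without step 4: final = c=16, x=10 (different)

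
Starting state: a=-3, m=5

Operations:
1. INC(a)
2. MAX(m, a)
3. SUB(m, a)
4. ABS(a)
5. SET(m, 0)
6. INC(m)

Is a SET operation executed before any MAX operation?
No

First SET: step 5
First MAX: step 2
Since 5 > 2, MAX comes first.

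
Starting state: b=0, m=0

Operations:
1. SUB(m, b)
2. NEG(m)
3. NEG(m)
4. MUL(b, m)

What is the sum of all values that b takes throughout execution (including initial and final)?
0

Values of b at each step:
Initial: b = 0
After step 1: b = 0
After step 2: b = 0
After step 3: b = 0
After step 4: b = 0
Sum = 0 + 0 + 0 + 0 + 0 = 0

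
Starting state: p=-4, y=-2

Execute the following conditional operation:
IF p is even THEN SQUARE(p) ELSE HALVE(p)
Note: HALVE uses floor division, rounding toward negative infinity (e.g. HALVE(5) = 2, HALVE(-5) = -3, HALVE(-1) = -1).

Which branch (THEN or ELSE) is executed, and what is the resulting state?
Branch: THEN, Final state: p=16, y=-2

Evaluating condition: p is even
Condition is True, so THEN branch executes
After SQUARE(p): p=16, y=-2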